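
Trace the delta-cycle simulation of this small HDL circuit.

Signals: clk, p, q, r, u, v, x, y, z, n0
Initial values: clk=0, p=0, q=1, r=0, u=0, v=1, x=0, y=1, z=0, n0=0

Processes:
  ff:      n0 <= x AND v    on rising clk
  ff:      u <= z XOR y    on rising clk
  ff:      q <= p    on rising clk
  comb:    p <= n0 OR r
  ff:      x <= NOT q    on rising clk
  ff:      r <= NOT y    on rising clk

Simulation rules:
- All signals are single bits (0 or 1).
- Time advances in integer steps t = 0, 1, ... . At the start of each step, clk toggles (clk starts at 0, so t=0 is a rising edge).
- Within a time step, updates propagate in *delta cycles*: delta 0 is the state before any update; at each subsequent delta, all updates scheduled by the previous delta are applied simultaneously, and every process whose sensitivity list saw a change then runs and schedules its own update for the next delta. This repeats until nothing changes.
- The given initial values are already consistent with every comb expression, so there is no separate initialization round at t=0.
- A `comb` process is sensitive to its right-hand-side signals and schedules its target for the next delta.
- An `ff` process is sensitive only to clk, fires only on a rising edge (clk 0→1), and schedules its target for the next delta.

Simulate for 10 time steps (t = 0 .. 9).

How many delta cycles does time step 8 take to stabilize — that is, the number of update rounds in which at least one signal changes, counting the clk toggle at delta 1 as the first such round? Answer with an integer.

2

t0.Δ0 y=1 q=1 n0=0 z=0 clk=0 x=0 r=0 p=0 v=1 u=0
t0.Δ1 y=1 q=1 n0=0 z=0 clk=1 x=0 r=0 p=0 v=1 u=0
t0.Δ2 y=1 q=0 n0=0 z=0 clk=1 x=0 r=0 p=0 v=1 u=1
t1.Δ0 y=1 q=0 n0=0 z=0 clk=1 x=0 r=0 p=0 v=1 u=1
t1.Δ1 y=1 q=0 n0=0 z=0 clk=0 x=0 r=0 p=0 v=1 u=1
t2.Δ0 y=1 q=0 n0=0 z=0 clk=0 x=0 r=0 p=0 v=1 u=1
t2.Δ1 y=1 q=0 n0=0 z=0 clk=1 x=0 r=0 p=0 v=1 u=1
t2.Δ2 y=1 q=0 n0=0 z=0 clk=1 x=1 r=0 p=0 v=1 u=1
t3.Δ0 y=1 q=0 n0=0 z=0 clk=1 x=1 r=0 p=0 v=1 u=1
t3.Δ1 y=1 q=0 n0=0 z=0 clk=0 x=1 r=0 p=0 v=1 u=1
t4.Δ0 y=1 q=0 n0=0 z=0 clk=0 x=1 r=0 p=0 v=1 u=1
t4.Δ1 y=1 q=0 n0=0 z=0 clk=1 x=1 r=0 p=0 v=1 u=1
t4.Δ2 y=1 q=0 n0=1 z=0 clk=1 x=1 r=0 p=0 v=1 u=1
t4.Δ3 y=1 q=0 n0=1 z=0 clk=1 x=1 r=0 p=1 v=1 u=1
t5.Δ0 y=1 q=0 n0=1 z=0 clk=1 x=1 r=0 p=1 v=1 u=1
t5.Δ1 y=1 q=0 n0=1 z=0 clk=0 x=1 r=0 p=1 v=1 u=1
t6.Δ0 y=1 q=0 n0=1 z=0 clk=0 x=1 r=0 p=1 v=1 u=1
t6.Δ1 y=1 q=0 n0=1 z=0 clk=1 x=1 r=0 p=1 v=1 u=1
t6.Δ2 y=1 q=1 n0=1 z=0 clk=1 x=1 r=0 p=1 v=1 u=1
t7.Δ0 y=1 q=1 n0=1 z=0 clk=1 x=1 r=0 p=1 v=1 u=1
t7.Δ1 y=1 q=1 n0=1 z=0 clk=0 x=1 r=0 p=1 v=1 u=1
t8.Δ0 y=1 q=1 n0=1 z=0 clk=0 x=1 r=0 p=1 v=1 u=1
t8.Δ1 y=1 q=1 n0=1 z=0 clk=1 x=1 r=0 p=1 v=1 u=1
t8.Δ2 y=1 q=1 n0=1 z=0 clk=1 x=0 r=0 p=1 v=1 u=1
t9.Δ0 y=1 q=1 n0=1 z=0 clk=1 x=0 r=0 p=1 v=1 u=1
t9.Δ1 y=1 q=1 n0=1 z=0 clk=0 x=0 r=0 p=1 v=1 u=1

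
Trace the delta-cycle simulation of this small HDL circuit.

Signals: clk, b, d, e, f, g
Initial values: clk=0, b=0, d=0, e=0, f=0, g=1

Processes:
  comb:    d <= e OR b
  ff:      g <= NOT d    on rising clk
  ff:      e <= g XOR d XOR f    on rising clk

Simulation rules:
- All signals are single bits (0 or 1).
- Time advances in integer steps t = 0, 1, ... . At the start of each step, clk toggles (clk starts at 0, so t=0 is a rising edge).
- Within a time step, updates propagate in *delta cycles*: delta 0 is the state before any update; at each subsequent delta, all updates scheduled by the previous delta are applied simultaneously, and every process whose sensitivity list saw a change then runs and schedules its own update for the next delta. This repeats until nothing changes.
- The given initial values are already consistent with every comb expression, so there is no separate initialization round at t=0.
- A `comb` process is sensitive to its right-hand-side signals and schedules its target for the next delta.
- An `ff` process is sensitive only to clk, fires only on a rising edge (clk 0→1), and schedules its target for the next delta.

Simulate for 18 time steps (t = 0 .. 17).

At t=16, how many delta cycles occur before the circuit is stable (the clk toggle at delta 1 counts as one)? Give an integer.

[bits: clk,g,d,b,f,e]
t=0: Δ0=010000 Δ1=110000 Δ2=110001 Δ3=111001 | 3Δ
t=1: Δ0=111001 Δ1=011001 | 1Δ
t=2: Δ0=011001 Δ1=111001 Δ2=101000 Δ3=100000 | 3Δ
t=3: Δ0=100000 Δ1=000000 | 1Δ
t=4: Δ0=000000 Δ1=100000 Δ2=110000 | 2Δ
t=5: Δ0=110000 Δ1=010000 | 1Δ
t=6: Δ0=010000 Δ1=110000 Δ2=110001 Δ3=111001 | 3Δ
t=7: Δ0=111001 Δ1=011001 | 1Δ
t=8: Δ0=011001 Δ1=111001 Δ2=101000 Δ3=100000 | 3Δ
t=9: Δ0=100000 Δ1=000000 | 1Δ
t=10: Δ0=000000 Δ1=100000 Δ2=110000 | 2Δ
t=11: Δ0=110000 Δ1=010000 | 1Δ
t=12: Δ0=010000 Δ1=110000 Δ2=110001 Δ3=111001 | 3Δ
t=13: Δ0=111001 Δ1=011001 | 1Δ
t=14: Δ0=011001 Δ1=111001 Δ2=101000 Δ3=100000 | 3Δ
t=15: Δ0=100000 Δ1=000000 | 1Δ
t=16: Δ0=000000 Δ1=100000 Δ2=110000 | 2Δ
t=17: Δ0=110000 Δ1=010000 | 1Δ

2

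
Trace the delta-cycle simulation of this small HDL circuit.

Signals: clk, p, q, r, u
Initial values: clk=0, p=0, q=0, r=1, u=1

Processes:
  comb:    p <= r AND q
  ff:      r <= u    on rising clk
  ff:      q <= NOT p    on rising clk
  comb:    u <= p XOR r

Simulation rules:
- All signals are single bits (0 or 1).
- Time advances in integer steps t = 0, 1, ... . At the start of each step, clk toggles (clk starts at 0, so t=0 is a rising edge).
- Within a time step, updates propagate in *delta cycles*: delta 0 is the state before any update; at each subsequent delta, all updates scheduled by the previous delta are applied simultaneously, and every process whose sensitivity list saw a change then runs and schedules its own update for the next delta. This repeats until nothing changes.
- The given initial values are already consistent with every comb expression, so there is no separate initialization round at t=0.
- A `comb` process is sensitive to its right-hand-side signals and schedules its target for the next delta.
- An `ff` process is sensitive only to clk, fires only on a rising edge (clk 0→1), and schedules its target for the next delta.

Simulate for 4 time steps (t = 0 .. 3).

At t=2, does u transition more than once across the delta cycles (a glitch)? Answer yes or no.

yes

[bits: q,p,r,clk,u]
t=0: Δ0=00101 Δ1=00111 Δ2=10111 Δ3=11111 Δ4=11110 | 4Δ
t=1: Δ0=11110 Δ1=11100 | 1Δ
t=2: Δ0=11100 Δ1=11110 Δ2=01010 Δ3=00011 Δ4=00010 | 4Δ
t=3: Δ0=00010 Δ1=00000 | 1Δ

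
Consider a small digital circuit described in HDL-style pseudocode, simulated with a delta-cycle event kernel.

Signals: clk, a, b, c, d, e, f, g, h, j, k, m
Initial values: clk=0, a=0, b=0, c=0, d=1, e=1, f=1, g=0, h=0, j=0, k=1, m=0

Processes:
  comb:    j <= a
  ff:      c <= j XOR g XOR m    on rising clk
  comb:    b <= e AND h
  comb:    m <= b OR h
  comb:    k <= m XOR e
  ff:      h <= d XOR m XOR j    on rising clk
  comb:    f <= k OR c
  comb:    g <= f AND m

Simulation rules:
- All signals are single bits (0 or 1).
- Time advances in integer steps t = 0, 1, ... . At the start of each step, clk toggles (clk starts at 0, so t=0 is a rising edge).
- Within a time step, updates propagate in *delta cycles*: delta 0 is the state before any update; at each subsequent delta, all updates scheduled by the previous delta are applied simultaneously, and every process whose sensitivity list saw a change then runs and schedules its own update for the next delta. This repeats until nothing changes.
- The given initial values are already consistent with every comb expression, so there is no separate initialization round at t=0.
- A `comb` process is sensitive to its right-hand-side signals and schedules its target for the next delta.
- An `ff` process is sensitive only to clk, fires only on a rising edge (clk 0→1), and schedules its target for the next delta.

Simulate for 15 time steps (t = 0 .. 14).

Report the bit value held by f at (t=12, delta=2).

[bits: k,c,j,h,f,a,e,m,clk,d,b,g]
t=0: Δ0=100010100100 Δ1=100010101100 Δ2=100110101100 Δ3=100110111110 Δ4=000110111111 Δ5=000100111111 Δ6=000100111110 | 6Δ
t=1: Δ0=000100111110 Δ1=000100110110 | 1Δ
t=2: Δ0=000100110110 Δ1=000100111110 Δ2=010000111110 Δ3=010010111100 Δ4=010010101101 Δ5=110010101100 | 5Δ
t=3: Δ0=110010101100 Δ1=110010100100 | 1Δ
t=4: Δ0=110010100100 Δ1=110010101100 Δ2=100110101100 Δ3=100110111110 Δ4=000110111111 Δ5=000100111111 Δ6=000100111110 | 6Δ
t=5: Δ0=000100111110 Δ1=000100110110 | 1Δ
t=6: Δ0=000100110110 Δ1=000100111110 Δ2=010000111110 Δ3=010010111100 Δ4=010010101101 Δ5=110010101100 | 5Δ
t=7: Δ0=110010101100 Δ1=110010100100 | 1Δ
t=8: Δ0=110010100100 Δ1=110010101100 Δ2=100110101100 Δ3=100110111110 Δ4=000110111111 Δ5=000100111111 Δ6=000100111110 | 6Δ
t=9: Δ0=000100111110 Δ1=000100110110 | 1Δ
t=10: Δ0=000100110110 Δ1=000100111110 Δ2=010000111110 Δ3=010010111100 Δ4=010010101101 Δ5=110010101100 | 5Δ
t=11: Δ0=110010101100 Δ1=110010100100 | 1Δ
t=12: Δ0=110010100100 Δ1=110010101100 Δ2=100110101100 Δ3=100110111110 Δ4=000110111111 Δ5=000100111111 Δ6=000100111110 | 6Δ
t=13: Δ0=000100111110 Δ1=000100110110 | 1Δ
t=14: Δ0=000100110110 Δ1=000100111110 Δ2=010000111110 Δ3=010010111100 Δ4=010010101101 Δ5=110010101100 | 5Δ

1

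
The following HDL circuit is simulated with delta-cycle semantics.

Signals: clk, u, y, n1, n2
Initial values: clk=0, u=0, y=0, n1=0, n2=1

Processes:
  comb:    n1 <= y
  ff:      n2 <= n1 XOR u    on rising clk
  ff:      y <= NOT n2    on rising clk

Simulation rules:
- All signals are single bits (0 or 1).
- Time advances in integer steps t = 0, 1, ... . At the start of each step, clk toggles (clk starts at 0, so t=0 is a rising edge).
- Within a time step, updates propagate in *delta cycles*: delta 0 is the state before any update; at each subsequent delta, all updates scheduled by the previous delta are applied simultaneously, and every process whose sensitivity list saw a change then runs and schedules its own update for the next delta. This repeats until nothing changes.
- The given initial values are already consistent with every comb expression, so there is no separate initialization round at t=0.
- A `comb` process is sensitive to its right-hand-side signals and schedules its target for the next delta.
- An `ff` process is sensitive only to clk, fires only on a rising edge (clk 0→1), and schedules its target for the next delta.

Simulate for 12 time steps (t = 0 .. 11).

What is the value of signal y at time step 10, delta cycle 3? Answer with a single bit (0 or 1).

t0.Δ0 clk=0 u=0 n2=1 y=0 n1=0
t0.Δ1 clk=1 u=0 n2=1 y=0 n1=0
t0.Δ2 clk=1 u=0 n2=0 y=0 n1=0
t1.Δ0 clk=1 u=0 n2=0 y=0 n1=0
t1.Δ1 clk=0 u=0 n2=0 y=0 n1=0
t2.Δ0 clk=0 u=0 n2=0 y=0 n1=0
t2.Δ1 clk=1 u=0 n2=0 y=0 n1=0
t2.Δ2 clk=1 u=0 n2=0 y=1 n1=0
t2.Δ3 clk=1 u=0 n2=0 y=1 n1=1
t3.Δ0 clk=1 u=0 n2=0 y=1 n1=1
t3.Δ1 clk=0 u=0 n2=0 y=1 n1=1
t4.Δ0 clk=0 u=0 n2=0 y=1 n1=1
t4.Δ1 clk=1 u=0 n2=0 y=1 n1=1
t4.Δ2 clk=1 u=0 n2=1 y=1 n1=1
t5.Δ0 clk=1 u=0 n2=1 y=1 n1=1
t5.Δ1 clk=0 u=0 n2=1 y=1 n1=1
t6.Δ0 clk=0 u=0 n2=1 y=1 n1=1
t6.Δ1 clk=1 u=0 n2=1 y=1 n1=1
t6.Δ2 clk=1 u=0 n2=1 y=0 n1=1
t6.Δ3 clk=1 u=0 n2=1 y=0 n1=0
t7.Δ0 clk=1 u=0 n2=1 y=0 n1=0
t7.Δ1 clk=0 u=0 n2=1 y=0 n1=0
t8.Δ0 clk=0 u=0 n2=1 y=0 n1=0
t8.Δ1 clk=1 u=0 n2=1 y=0 n1=0
t8.Δ2 clk=1 u=0 n2=0 y=0 n1=0
t9.Δ0 clk=1 u=0 n2=0 y=0 n1=0
t9.Δ1 clk=0 u=0 n2=0 y=0 n1=0
t10.Δ0 clk=0 u=0 n2=0 y=0 n1=0
t10.Δ1 clk=1 u=0 n2=0 y=0 n1=0
t10.Δ2 clk=1 u=0 n2=0 y=1 n1=0
t10.Δ3 clk=1 u=0 n2=0 y=1 n1=1
t11.Δ0 clk=1 u=0 n2=0 y=1 n1=1
t11.Δ1 clk=0 u=0 n2=0 y=1 n1=1

1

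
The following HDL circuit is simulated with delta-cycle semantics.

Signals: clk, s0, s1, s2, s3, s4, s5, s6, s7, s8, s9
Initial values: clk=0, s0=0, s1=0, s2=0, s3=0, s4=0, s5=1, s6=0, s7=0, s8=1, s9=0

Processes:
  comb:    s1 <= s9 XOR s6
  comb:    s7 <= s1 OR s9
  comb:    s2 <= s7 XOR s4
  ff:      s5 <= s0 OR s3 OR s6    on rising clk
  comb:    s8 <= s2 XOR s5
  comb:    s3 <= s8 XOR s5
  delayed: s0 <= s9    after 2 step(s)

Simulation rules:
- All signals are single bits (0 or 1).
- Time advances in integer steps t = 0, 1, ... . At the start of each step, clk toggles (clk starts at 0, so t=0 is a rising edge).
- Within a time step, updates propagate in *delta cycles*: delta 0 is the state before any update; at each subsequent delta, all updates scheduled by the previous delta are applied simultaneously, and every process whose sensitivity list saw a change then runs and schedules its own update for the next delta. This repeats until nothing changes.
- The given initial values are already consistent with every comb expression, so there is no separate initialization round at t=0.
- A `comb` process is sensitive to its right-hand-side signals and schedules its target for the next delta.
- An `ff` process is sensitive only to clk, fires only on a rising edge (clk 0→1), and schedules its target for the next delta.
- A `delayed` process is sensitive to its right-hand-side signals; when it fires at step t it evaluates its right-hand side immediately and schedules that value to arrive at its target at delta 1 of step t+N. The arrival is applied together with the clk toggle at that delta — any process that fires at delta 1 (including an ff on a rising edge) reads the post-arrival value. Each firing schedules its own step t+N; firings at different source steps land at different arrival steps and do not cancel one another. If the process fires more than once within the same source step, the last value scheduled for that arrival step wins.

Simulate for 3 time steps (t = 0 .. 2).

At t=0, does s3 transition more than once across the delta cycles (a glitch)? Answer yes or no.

yes

[bits: s9,s6,s5,clk,s2,s7,s0,s1,s8,s3,s4]
t=0: Δ0=00100000100 Δ1=00110000100 Δ2=00010000100 Δ3=00010000010 Δ4=00010000000 | 4Δ
t=1: Δ0=00010000000 Δ1=00000000000 | 1Δ
t=2: Δ0=00000000000 Δ1=00010000000 | 1Δ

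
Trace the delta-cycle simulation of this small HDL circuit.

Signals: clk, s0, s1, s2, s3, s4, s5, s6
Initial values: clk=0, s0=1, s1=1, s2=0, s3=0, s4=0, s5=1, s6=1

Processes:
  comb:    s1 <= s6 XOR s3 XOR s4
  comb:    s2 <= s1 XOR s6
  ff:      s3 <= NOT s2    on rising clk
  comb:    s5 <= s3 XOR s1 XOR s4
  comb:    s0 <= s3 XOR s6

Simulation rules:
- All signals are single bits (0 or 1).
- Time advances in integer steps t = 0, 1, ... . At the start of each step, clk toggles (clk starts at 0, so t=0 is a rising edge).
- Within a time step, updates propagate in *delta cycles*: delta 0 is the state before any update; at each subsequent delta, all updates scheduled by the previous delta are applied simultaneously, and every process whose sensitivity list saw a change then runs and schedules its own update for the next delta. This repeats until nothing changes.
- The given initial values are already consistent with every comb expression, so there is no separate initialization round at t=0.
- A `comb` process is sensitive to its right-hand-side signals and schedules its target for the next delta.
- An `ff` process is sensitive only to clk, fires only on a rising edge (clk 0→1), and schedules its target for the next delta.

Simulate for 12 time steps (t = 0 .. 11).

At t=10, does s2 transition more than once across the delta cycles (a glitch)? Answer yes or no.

no

t=0 Δ0: s1=1 s2=0 s5=1 clk=0 s3=0 s6=1 s0=1 s4=0
  Δ1: clk:0→1
  Δ2: s3:0→1
  Δ3: s1:1→0, s5:1→0, s0:1→0
  Δ4: s2:0→1, s5:0→1
  (4Δ to stable)
t=1 Δ0: s1=0 s2=1 s5=1 clk=1 s3=1 s6=1 s0=0 s4=0
  Δ1: clk:1→0
  (1Δ to stable)
t=2 Δ0: s1=0 s2=1 s5=1 clk=0 s3=1 s6=1 s0=0 s4=0
  Δ1: clk:0→1
  Δ2: s3:1→0
  Δ3: s1:0→1, s5:1→0, s0:0→1
  Δ4: s2:1→0, s5:0→1
  (4Δ to stable)
t=3 Δ0: s1=1 s2=0 s5=1 clk=1 s3=0 s6=1 s0=1 s4=0
  Δ1: clk:1→0
  (1Δ to stable)
t=4 Δ0: s1=1 s2=0 s5=1 clk=0 s3=0 s6=1 s0=1 s4=0
  Δ1: clk:0→1
  Δ2: s3:0→1
  Δ3: s1:1→0, s5:1→0, s0:1→0
  Δ4: s2:0→1, s5:0→1
  (4Δ to stable)
t=5 Δ0: s1=0 s2=1 s5=1 clk=1 s3=1 s6=1 s0=0 s4=0
  Δ1: clk:1→0
  (1Δ to stable)
t=6 Δ0: s1=0 s2=1 s5=1 clk=0 s3=1 s6=1 s0=0 s4=0
  Δ1: clk:0→1
  Δ2: s3:1→0
  Δ3: s1:0→1, s5:1→0, s0:0→1
  Δ4: s2:1→0, s5:0→1
  (4Δ to stable)
t=7 Δ0: s1=1 s2=0 s5=1 clk=1 s3=0 s6=1 s0=1 s4=0
  Δ1: clk:1→0
  (1Δ to stable)
t=8 Δ0: s1=1 s2=0 s5=1 clk=0 s3=0 s6=1 s0=1 s4=0
  Δ1: clk:0→1
  Δ2: s3:0→1
  Δ3: s1:1→0, s5:1→0, s0:1→0
  Δ4: s2:0→1, s5:0→1
  (4Δ to stable)
t=9 Δ0: s1=0 s2=1 s5=1 clk=1 s3=1 s6=1 s0=0 s4=0
  Δ1: clk:1→0
  (1Δ to stable)
t=10 Δ0: s1=0 s2=1 s5=1 clk=0 s3=1 s6=1 s0=0 s4=0
  Δ1: clk:0→1
  Δ2: s3:1→0
  Δ3: s1:0→1, s5:1→0, s0:0→1
  Δ4: s2:1→0, s5:0→1
  (4Δ to stable)
t=11 Δ0: s1=1 s2=0 s5=1 clk=1 s3=0 s6=1 s0=1 s4=0
  Δ1: clk:1→0
  (1Δ to stable)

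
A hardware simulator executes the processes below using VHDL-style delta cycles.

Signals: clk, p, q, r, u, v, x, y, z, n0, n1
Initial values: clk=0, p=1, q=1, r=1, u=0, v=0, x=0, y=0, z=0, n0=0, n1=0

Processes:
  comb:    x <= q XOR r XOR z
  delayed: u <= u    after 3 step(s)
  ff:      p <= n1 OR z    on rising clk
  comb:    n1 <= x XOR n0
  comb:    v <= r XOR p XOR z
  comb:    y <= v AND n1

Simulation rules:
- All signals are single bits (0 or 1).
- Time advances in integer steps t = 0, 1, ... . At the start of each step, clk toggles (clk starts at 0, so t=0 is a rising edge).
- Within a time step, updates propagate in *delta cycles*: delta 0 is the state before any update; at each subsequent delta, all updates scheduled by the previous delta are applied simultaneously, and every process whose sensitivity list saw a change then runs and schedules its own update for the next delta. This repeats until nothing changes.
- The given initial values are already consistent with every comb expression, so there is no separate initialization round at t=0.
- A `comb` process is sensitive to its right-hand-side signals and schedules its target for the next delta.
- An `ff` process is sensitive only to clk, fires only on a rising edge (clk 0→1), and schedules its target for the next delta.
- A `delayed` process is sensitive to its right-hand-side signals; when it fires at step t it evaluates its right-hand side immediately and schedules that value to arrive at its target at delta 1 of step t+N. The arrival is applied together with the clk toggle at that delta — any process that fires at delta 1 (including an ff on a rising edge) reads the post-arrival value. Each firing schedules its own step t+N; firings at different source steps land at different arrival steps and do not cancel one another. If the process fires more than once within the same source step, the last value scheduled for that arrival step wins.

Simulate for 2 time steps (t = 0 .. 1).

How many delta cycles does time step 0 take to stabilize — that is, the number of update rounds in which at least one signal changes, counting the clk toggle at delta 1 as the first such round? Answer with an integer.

[bits: p,r,x,clk,y,q,n1,v,z,u,n0]
t=0: Δ0=11000100000 Δ1=11010100000 Δ2=01010100000 Δ3=01010101000 | 3Δ
t=1: Δ0=01010101000 Δ1=01000101000 | 1Δ

3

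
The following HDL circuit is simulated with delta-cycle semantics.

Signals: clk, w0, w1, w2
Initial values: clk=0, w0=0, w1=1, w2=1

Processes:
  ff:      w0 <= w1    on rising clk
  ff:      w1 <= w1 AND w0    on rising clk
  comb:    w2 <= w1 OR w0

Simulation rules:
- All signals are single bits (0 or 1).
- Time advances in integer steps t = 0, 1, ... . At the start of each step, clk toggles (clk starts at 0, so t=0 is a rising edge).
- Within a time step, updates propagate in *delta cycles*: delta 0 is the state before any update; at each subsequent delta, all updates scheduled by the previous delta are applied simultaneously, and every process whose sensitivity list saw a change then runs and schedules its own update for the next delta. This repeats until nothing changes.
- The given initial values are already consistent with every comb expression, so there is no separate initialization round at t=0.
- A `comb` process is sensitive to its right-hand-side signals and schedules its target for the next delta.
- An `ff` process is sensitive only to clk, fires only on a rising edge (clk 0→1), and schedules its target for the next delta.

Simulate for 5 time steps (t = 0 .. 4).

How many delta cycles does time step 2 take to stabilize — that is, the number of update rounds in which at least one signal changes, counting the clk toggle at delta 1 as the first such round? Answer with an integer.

3

[bits: w0,clk,w2,w1]
t=0: Δ0=0011 Δ1=0111 Δ2=1110 | 2Δ
t=1: Δ0=1110 Δ1=1010 | 1Δ
t=2: Δ0=1010 Δ1=1110 Δ2=0110 Δ3=0100 | 3Δ
t=3: Δ0=0100 Δ1=0000 | 1Δ
t=4: Δ0=0000 Δ1=0100 | 1Δ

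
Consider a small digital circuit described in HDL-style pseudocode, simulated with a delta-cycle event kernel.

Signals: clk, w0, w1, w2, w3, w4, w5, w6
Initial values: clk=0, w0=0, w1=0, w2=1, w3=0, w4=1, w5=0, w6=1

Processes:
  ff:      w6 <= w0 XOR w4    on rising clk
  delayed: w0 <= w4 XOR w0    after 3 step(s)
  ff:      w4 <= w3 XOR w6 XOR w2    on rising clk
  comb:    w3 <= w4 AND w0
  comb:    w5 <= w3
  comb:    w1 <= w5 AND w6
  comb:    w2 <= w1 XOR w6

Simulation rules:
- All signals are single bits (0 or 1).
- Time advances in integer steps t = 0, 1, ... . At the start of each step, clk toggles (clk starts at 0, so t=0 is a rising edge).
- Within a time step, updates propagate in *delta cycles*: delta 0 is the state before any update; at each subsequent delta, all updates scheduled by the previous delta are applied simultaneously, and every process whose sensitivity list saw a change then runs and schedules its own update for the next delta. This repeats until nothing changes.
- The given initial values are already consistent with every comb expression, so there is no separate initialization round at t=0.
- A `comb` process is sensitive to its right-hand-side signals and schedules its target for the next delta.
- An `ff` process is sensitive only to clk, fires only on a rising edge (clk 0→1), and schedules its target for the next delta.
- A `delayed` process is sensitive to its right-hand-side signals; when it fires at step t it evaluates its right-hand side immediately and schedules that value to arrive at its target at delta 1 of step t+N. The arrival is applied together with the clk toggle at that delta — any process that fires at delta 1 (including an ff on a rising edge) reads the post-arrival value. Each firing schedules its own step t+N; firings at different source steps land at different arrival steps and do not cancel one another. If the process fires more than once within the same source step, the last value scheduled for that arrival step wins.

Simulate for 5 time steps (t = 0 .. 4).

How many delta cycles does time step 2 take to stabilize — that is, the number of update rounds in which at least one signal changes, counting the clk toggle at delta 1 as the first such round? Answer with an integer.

3

[bits: w5,clk,w2,w3,w4,w1,w0,w6]
t=0: Δ0=00101001 Δ1=01101001 Δ2=01100001 | 2Δ
t=1: Δ0=01100001 Δ1=00100001 | 1Δ
t=2: Δ0=00100001 Δ1=01100001 Δ2=01100000 Δ3=01000000 | 3Δ
t=3: Δ0=01000000 Δ1=00000000 | 1Δ
t=4: Δ0=00000000 Δ1=01000000 | 1Δ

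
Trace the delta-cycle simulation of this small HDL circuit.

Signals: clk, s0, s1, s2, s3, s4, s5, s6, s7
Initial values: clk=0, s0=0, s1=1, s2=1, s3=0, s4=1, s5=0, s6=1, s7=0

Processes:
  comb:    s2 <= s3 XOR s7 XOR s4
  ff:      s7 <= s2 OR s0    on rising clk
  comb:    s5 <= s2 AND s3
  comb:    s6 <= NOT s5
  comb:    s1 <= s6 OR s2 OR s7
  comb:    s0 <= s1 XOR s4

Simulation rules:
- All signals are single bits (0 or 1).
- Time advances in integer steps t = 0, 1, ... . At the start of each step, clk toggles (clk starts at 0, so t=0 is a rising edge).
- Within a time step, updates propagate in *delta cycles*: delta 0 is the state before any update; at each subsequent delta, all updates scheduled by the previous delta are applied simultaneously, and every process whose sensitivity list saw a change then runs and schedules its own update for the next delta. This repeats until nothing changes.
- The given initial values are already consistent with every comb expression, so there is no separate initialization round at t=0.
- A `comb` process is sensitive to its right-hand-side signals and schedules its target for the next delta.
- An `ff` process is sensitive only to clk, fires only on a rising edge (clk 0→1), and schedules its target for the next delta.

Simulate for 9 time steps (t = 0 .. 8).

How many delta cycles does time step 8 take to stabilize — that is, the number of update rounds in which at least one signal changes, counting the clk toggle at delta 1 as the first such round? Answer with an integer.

3

[bits: s0,s3,s7,s5,s6,s2,clk,s4,s1]
t=0: Δ0=000011011 Δ1=000011111 Δ2=001011111 Δ3=001010111 | 3Δ
t=1: Δ0=001010111 Δ1=001010011 | 1Δ
t=2: Δ0=001010011 Δ1=001010111 Δ2=000010111 Δ3=000011111 | 3Δ
t=3: Δ0=000011111 Δ1=000011011 | 1Δ
t=4: Δ0=000011011 Δ1=000011111 Δ2=001011111 Δ3=001010111 | 3Δ
t=5: Δ0=001010111 Δ1=001010011 | 1Δ
t=6: Δ0=001010011 Δ1=001010111 Δ2=000010111 Δ3=000011111 | 3Δ
t=7: Δ0=000011111 Δ1=000011011 | 1Δ
t=8: Δ0=000011011 Δ1=000011111 Δ2=001011111 Δ3=001010111 | 3Δ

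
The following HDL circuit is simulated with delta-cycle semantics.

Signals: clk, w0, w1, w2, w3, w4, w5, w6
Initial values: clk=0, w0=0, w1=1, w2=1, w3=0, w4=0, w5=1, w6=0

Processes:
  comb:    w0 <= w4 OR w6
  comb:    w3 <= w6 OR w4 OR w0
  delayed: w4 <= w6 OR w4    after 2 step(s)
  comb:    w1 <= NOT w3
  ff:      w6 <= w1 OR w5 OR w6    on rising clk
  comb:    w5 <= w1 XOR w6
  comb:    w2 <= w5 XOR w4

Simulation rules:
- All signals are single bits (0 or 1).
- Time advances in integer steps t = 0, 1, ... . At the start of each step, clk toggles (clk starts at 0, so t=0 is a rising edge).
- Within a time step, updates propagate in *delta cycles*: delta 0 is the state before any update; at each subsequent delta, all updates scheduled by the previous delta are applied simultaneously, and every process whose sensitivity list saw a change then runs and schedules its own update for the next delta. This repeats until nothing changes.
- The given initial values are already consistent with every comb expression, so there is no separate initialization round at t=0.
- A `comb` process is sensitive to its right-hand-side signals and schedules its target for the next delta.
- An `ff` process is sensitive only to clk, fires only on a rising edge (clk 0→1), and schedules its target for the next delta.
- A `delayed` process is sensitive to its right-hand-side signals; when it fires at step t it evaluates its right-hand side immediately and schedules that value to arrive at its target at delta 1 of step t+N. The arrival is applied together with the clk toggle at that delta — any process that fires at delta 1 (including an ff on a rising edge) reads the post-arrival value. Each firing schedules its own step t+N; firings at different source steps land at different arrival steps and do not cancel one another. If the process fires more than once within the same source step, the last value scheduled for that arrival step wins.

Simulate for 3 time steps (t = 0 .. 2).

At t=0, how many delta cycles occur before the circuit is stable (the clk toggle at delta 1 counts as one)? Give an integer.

6

t0.Δ0 w4=0 w1=1 w2=1 w0=0 w5=1 w6=0 clk=0 w3=0
t0.Δ1 w4=0 w1=1 w2=1 w0=0 w5=1 w6=0 clk=1 w3=0
t0.Δ2 w4=0 w1=1 w2=1 w0=0 w5=1 w6=1 clk=1 w3=0
t0.Δ3 w4=0 w1=1 w2=1 w0=1 w5=0 w6=1 clk=1 w3=1
t0.Δ4 w4=0 w1=0 w2=0 w0=1 w5=0 w6=1 clk=1 w3=1
t0.Δ5 w4=0 w1=0 w2=0 w0=1 w5=1 w6=1 clk=1 w3=1
t0.Δ6 w4=0 w1=0 w2=1 w0=1 w5=1 w6=1 clk=1 w3=1
t1.Δ0 w4=0 w1=0 w2=1 w0=1 w5=1 w6=1 clk=1 w3=1
t1.Δ1 w4=0 w1=0 w2=1 w0=1 w5=1 w6=1 clk=0 w3=1
t2.Δ0 w4=0 w1=0 w2=1 w0=1 w5=1 w6=1 clk=0 w3=1
t2.Δ1 w4=1 w1=0 w2=1 w0=1 w5=1 w6=1 clk=1 w3=1
t2.Δ2 w4=1 w1=0 w2=0 w0=1 w5=1 w6=1 clk=1 w3=1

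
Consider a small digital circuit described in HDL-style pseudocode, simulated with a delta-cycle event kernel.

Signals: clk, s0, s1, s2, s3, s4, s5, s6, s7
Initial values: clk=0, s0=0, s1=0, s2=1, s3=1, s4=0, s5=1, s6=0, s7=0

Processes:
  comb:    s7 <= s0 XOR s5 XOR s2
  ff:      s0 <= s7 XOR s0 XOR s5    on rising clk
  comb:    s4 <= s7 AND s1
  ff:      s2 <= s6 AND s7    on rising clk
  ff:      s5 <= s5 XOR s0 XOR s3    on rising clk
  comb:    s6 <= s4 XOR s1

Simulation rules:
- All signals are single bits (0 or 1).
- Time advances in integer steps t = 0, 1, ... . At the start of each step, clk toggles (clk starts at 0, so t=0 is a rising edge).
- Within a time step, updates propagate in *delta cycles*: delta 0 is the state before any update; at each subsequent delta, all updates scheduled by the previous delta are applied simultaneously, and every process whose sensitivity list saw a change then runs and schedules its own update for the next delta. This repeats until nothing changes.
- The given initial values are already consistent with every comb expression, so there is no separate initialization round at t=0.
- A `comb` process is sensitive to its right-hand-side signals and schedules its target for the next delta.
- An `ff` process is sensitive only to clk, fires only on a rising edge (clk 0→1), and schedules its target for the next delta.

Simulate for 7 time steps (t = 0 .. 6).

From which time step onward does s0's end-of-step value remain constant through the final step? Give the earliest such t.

2

t=0 Δ0: s5=1 s4=0 s0=0 s1=0 clk=0 s6=0 s7=0 s2=1 s3=1
  Δ1: clk:0→1
  Δ2: s5:1→0, s0:0→1, s2:1→0
  Δ3: s7:0→1
  (3Δ to stable)
t=1 Δ0: s5=0 s4=0 s0=1 s1=0 clk=1 s6=0 s7=1 s2=0 s3=1
  Δ1: clk:1→0
  (1Δ to stable)
t=2 Δ0: s5=0 s4=0 s0=1 s1=0 clk=0 s6=0 s7=1 s2=0 s3=1
  Δ1: clk:0→1
  Δ2: s0:1→0
  Δ3: s7:1→0
  (3Δ to stable)
t=3 Δ0: s5=0 s4=0 s0=0 s1=0 clk=1 s6=0 s7=0 s2=0 s3=1
  Δ1: clk:1→0
  (1Δ to stable)
t=4 Δ0: s5=0 s4=0 s0=0 s1=0 clk=0 s6=0 s7=0 s2=0 s3=1
  Δ1: clk:0→1
  Δ2: s5:0→1
  Δ3: s7:0→1
  (3Δ to stable)
t=5 Δ0: s5=1 s4=0 s0=0 s1=0 clk=1 s6=0 s7=1 s2=0 s3=1
  Δ1: clk:1→0
  (1Δ to stable)
t=6 Δ0: s5=1 s4=0 s0=0 s1=0 clk=0 s6=0 s7=1 s2=0 s3=1
  Δ1: clk:0→1
  Δ2: s5:1→0
  Δ3: s7:1→0
  (3Δ to stable)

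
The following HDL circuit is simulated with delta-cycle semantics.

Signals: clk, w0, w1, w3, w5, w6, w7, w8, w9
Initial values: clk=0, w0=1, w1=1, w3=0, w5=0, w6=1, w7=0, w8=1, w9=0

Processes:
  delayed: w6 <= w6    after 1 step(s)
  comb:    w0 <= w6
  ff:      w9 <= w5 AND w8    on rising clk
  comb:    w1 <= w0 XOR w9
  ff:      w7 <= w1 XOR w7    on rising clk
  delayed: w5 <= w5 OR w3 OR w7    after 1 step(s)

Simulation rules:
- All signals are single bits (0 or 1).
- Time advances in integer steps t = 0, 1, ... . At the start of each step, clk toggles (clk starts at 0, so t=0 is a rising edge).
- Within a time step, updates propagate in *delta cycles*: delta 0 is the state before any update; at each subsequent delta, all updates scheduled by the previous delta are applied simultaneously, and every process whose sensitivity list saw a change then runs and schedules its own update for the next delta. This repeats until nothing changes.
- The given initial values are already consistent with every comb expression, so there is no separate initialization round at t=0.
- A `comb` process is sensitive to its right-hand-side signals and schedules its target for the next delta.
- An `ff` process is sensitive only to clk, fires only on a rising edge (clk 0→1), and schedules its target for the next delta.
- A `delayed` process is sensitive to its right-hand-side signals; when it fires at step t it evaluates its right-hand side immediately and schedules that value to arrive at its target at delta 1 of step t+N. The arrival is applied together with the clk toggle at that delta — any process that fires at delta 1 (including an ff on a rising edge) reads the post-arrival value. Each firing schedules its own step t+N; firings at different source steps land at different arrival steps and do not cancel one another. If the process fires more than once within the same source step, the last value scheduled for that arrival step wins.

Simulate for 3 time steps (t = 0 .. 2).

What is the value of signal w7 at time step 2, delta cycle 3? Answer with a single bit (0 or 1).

t=0 Δ0: w8=1 w9=0 w3=0 w5=0 w1=1 w6=1 w0=1 w7=0 clk=0
  Δ1: clk:0→1
  Δ2: w7:0→1
  (2Δ to stable)
t=1 Δ0: w8=1 w9=0 w3=0 w5=0 w1=1 w6=1 w0=1 w7=1 clk=1
  Δ1: w5:0→1, clk:1→0
  (1Δ to stable)
t=2 Δ0: w8=1 w9=0 w3=0 w5=1 w1=1 w6=1 w0=1 w7=1 clk=0
  Δ1: clk:0→1
  Δ2: w9:0→1, w7:1→0
  Δ3: w1:1→0
  (3Δ to stable)

0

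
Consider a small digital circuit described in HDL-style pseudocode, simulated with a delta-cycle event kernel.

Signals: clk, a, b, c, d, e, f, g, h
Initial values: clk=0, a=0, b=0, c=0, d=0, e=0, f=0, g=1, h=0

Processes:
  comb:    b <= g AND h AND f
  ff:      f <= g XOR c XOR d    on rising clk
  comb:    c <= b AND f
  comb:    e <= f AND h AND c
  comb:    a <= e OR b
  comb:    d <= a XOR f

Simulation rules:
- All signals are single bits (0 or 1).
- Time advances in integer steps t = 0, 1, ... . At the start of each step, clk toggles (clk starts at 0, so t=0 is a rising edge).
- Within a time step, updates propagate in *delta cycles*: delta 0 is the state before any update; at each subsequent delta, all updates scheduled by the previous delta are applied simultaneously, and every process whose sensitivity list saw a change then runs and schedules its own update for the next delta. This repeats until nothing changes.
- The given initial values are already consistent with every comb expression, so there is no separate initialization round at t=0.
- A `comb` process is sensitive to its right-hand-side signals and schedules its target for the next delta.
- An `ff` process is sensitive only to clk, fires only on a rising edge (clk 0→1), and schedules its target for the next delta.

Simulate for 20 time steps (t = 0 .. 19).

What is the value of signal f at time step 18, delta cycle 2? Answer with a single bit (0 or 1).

t=0 Δ0: h=0 g=1 clk=0 e=0 f=0 c=0 a=0 b=0 d=0
  Δ1: clk:0→1
  Δ2: f:0→1
  Δ3: d:0→1
  (3Δ to stable)
t=1 Δ0: h=0 g=1 clk=1 e=0 f=1 c=0 a=0 b=0 d=1
  Δ1: clk:1→0
  (1Δ to stable)
t=2 Δ0: h=0 g=1 clk=0 e=0 f=1 c=0 a=0 b=0 d=1
  Δ1: clk:0→1
  Δ2: f:1→0
  Δ3: d:1→0
  (3Δ to stable)
t=3 Δ0: h=0 g=1 clk=1 e=0 f=0 c=0 a=0 b=0 d=0
  Δ1: clk:1→0
  (1Δ to stable)
t=4 Δ0: h=0 g=1 clk=0 e=0 f=0 c=0 a=0 b=0 d=0
  Δ1: clk:0→1
  Δ2: f:0→1
  Δ3: d:0→1
  (3Δ to stable)
t=5 Δ0: h=0 g=1 clk=1 e=0 f=1 c=0 a=0 b=0 d=1
  Δ1: clk:1→0
  (1Δ to stable)
t=6 Δ0: h=0 g=1 clk=0 e=0 f=1 c=0 a=0 b=0 d=1
  Δ1: clk:0→1
  Δ2: f:1→0
  Δ3: d:1→0
  (3Δ to stable)
t=7 Δ0: h=0 g=1 clk=1 e=0 f=0 c=0 a=0 b=0 d=0
  Δ1: clk:1→0
  (1Δ to stable)
t=8 Δ0: h=0 g=1 clk=0 e=0 f=0 c=0 a=0 b=0 d=0
  Δ1: clk:0→1
  Δ2: f:0→1
  Δ3: d:0→1
  (3Δ to stable)
t=9 Δ0: h=0 g=1 clk=1 e=0 f=1 c=0 a=0 b=0 d=1
  Δ1: clk:1→0
  (1Δ to stable)
t=10 Δ0: h=0 g=1 clk=0 e=0 f=1 c=0 a=0 b=0 d=1
  Δ1: clk:0→1
  Δ2: f:1→0
  Δ3: d:1→0
  (3Δ to stable)
t=11 Δ0: h=0 g=1 clk=1 e=0 f=0 c=0 a=0 b=0 d=0
  Δ1: clk:1→0
  (1Δ to stable)
t=12 Δ0: h=0 g=1 clk=0 e=0 f=0 c=0 a=0 b=0 d=0
  Δ1: clk:0→1
  Δ2: f:0→1
  Δ3: d:0→1
  (3Δ to stable)
t=13 Δ0: h=0 g=1 clk=1 e=0 f=1 c=0 a=0 b=0 d=1
  Δ1: clk:1→0
  (1Δ to stable)
t=14 Δ0: h=0 g=1 clk=0 e=0 f=1 c=0 a=0 b=0 d=1
  Δ1: clk:0→1
  Δ2: f:1→0
  Δ3: d:1→0
  (3Δ to stable)
t=15 Δ0: h=0 g=1 clk=1 e=0 f=0 c=0 a=0 b=0 d=0
  Δ1: clk:1→0
  (1Δ to stable)
t=16 Δ0: h=0 g=1 clk=0 e=0 f=0 c=0 a=0 b=0 d=0
  Δ1: clk:0→1
  Δ2: f:0→1
  Δ3: d:0→1
  (3Δ to stable)
t=17 Δ0: h=0 g=1 clk=1 e=0 f=1 c=0 a=0 b=0 d=1
  Δ1: clk:1→0
  (1Δ to stable)
t=18 Δ0: h=0 g=1 clk=0 e=0 f=1 c=0 a=0 b=0 d=1
  Δ1: clk:0→1
  Δ2: f:1→0
  Δ3: d:1→0
  (3Δ to stable)
t=19 Δ0: h=0 g=1 clk=1 e=0 f=0 c=0 a=0 b=0 d=0
  Δ1: clk:1→0
  (1Δ to stable)

0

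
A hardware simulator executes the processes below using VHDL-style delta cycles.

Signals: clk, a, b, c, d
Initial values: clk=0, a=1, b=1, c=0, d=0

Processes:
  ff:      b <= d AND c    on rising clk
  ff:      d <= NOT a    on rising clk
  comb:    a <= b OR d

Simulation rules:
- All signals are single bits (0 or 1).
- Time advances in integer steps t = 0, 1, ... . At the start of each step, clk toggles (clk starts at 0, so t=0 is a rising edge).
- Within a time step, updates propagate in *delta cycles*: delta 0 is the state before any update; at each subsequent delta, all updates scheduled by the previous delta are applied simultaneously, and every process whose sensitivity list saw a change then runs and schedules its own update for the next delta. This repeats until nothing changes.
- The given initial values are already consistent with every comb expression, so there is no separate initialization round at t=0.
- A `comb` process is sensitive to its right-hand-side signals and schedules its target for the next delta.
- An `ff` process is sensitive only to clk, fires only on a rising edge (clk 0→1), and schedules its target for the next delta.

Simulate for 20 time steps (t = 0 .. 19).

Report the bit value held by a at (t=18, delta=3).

1

t=0 Δ0: a=1 clk=0 b=1 c=0 d=0
  Δ1: clk:0→1
  Δ2: b:1→0
  Δ3: a:1→0
  (3Δ to stable)
t=1 Δ0: a=0 clk=1 b=0 c=0 d=0
  Δ1: clk:1→0
  (1Δ to stable)
t=2 Δ0: a=0 clk=0 b=0 c=0 d=0
  Δ1: clk:0→1
  Δ2: d:0→1
  Δ3: a:0→1
  (3Δ to stable)
t=3 Δ0: a=1 clk=1 b=0 c=0 d=1
  Δ1: clk:1→0
  (1Δ to stable)
t=4 Δ0: a=1 clk=0 b=0 c=0 d=1
  Δ1: clk:0→1
  Δ2: d:1→0
  Δ3: a:1→0
  (3Δ to stable)
t=5 Δ0: a=0 clk=1 b=0 c=0 d=0
  Δ1: clk:1→0
  (1Δ to stable)
t=6 Δ0: a=0 clk=0 b=0 c=0 d=0
  Δ1: clk:0→1
  Δ2: d:0→1
  Δ3: a:0→1
  (3Δ to stable)
t=7 Δ0: a=1 clk=1 b=0 c=0 d=1
  Δ1: clk:1→0
  (1Δ to stable)
t=8 Δ0: a=1 clk=0 b=0 c=0 d=1
  Δ1: clk:0→1
  Δ2: d:1→0
  Δ3: a:1→0
  (3Δ to stable)
t=9 Δ0: a=0 clk=1 b=0 c=0 d=0
  Δ1: clk:1→0
  (1Δ to stable)
t=10 Δ0: a=0 clk=0 b=0 c=0 d=0
  Δ1: clk:0→1
  Δ2: d:0→1
  Δ3: a:0→1
  (3Δ to stable)
t=11 Δ0: a=1 clk=1 b=0 c=0 d=1
  Δ1: clk:1→0
  (1Δ to stable)
t=12 Δ0: a=1 clk=0 b=0 c=0 d=1
  Δ1: clk:0→1
  Δ2: d:1→0
  Δ3: a:1→0
  (3Δ to stable)
t=13 Δ0: a=0 clk=1 b=0 c=0 d=0
  Δ1: clk:1→0
  (1Δ to stable)
t=14 Δ0: a=0 clk=0 b=0 c=0 d=0
  Δ1: clk:0→1
  Δ2: d:0→1
  Δ3: a:0→1
  (3Δ to stable)
t=15 Δ0: a=1 clk=1 b=0 c=0 d=1
  Δ1: clk:1→0
  (1Δ to stable)
t=16 Δ0: a=1 clk=0 b=0 c=0 d=1
  Δ1: clk:0→1
  Δ2: d:1→0
  Δ3: a:1→0
  (3Δ to stable)
t=17 Δ0: a=0 clk=1 b=0 c=0 d=0
  Δ1: clk:1→0
  (1Δ to stable)
t=18 Δ0: a=0 clk=0 b=0 c=0 d=0
  Δ1: clk:0→1
  Δ2: d:0→1
  Δ3: a:0→1
  (3Δ to stable)
t=19 Δ0: a=1 clk=1 b=0 c=0 d=1
  Δ1: clk:1→0
  (1Δ to stable)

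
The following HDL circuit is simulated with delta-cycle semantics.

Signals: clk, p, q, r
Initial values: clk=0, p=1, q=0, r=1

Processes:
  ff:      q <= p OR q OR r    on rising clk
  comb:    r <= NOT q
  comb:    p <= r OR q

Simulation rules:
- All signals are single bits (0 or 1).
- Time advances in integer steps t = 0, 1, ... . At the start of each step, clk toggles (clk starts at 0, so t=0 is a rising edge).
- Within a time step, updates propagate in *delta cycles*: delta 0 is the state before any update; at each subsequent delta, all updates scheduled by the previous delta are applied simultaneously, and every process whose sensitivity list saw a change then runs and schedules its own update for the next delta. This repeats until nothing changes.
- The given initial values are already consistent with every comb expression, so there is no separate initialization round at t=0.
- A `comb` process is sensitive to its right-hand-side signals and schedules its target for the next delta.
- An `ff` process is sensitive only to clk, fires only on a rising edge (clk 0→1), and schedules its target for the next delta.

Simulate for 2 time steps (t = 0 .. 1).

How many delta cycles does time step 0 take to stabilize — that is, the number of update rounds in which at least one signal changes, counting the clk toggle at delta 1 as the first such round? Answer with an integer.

[bits: p,q,clk,r]
t=0: Δ0=1001 Δ1=1011 Δ2=1111 Δ3=1110 | 3Δ
t=1: Δ0=1110 Δ1=1100 | 1Δ

3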